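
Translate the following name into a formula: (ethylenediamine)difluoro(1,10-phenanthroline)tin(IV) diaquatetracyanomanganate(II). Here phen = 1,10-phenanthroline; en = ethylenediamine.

Cation [Sn…]: ligand charges -2, Sn(IV) ⇒ ion charge 2+.
Anion [Mn…]: ligand charges -4, Mn(II) ⇒ ion charge 2−.
One 2+ cation balances one 2− anion.

[Sn(en)F2(phen)][Mn(CN)4(H2O)2]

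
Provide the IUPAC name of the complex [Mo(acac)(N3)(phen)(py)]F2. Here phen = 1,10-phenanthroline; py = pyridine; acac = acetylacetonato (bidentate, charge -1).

(acetylacetonato)azido(1,10-phenanthroline)(pyridine)molybdenum(IV) fluoride

The 2 fluoride counter-ions carry a total charge of -2, so each complex ion is 2+.
Ligand charges: 1×1,10-phenanthroline (neutral), 1×pyridine (neutral), 1×azido (-1 each), 1×acetylacetonato (-1 each); total -2. So Mo + (-2) = 2+, giving Mo = +4.
Ligands are named alphabetically: acetylacetonato before azido before phenanthroline before pyridine.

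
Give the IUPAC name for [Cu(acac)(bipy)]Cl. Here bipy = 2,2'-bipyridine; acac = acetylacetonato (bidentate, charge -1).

The 1 chloride counter-ion carries a total charge of -1, so each complex ion is 1+.
Ligand charges: 1×2,2'-bipyridine (neutral), 1×acetylacetonato (-1 each); total -1. So Cu + (-1) = 1+, giving Cu = +2.
Ligands are named alphabetically: acetylacetonato before bipyridine.

(acetylacetonato)(2,2'-bipyridine)copper(II) chloride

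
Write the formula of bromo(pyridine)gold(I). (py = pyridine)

Ligands: 1 pyridine (py, neutral), 1 bromo (Br, -1). Ligand charge sum = -1.
With Au in oxidation state +1, the complex ion is [Au...].

[AuBr(py)]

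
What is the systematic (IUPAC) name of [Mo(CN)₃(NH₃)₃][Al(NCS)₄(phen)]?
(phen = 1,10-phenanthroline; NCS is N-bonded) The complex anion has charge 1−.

triamminetricyanomolybdenum(IV) tetraisothiocyanato(1,10-phenanthroline)aluminate(III)

The complex anion is given as 1−; its ligand charges sum to -4, so Al = +3.
A 1:1 salt means the cation carries the equal and opposite charge, 1+.
Cation: ligand charges sum to -3; for the ion to be 1+, Mo = +4.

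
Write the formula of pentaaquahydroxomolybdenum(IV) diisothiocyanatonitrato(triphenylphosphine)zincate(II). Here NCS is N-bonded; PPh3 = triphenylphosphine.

Cation [Mo…]: ligand charges -1, Mo(IV) ⇒ ion charge 3+.
Anion [Zn…]: ligand charges -3, Zn(II) ⇒ ion charge 1−.
One 3+ cation requires 3 of the 1− anion.

[Mo(H2O)5(OH)][Zn(NCS)2(NO3)(PPh3)]3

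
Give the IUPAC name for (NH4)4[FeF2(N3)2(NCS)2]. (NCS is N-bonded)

The 4 ammonium counter-ions carry a total charge of +4, so each complex ion is 4−.
Ligand charges: 2×fluoro (-1 each), 2×azido (-1 each), 2×isothiocyanato (-1 each); total -6. So Fe + (-6) = 4−, giving Fe = +2.
The complex ion is anionic, so iron takes the -ate form ferrate(II).

ammonium diazidodifluorodiisothiocyanatoferrate(II)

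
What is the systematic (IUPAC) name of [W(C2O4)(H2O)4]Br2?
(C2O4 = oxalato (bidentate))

tetraaquaoxalatotungsten(IV) bromide

The 2 bromide counter-ions carry a total charge of -2, so each complex ion is 2+.
Ligand charges: 1×oxalato (-2 each), 4×aqua (neutral); total -2. So W + (-2) = 2+, giving W = +4.
Ligands are named alphabetically: aqua before oxalato.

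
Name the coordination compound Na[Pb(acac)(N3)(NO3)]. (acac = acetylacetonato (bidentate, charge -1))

The 1 sodium counter-ion carries a total charge of +1, so each complex ion is 1−.
Ligand charges: 1×nitrato (-1 each), 1×acetylacetonato (-1 each), 1×azido (-1 each); total -3. So Pb + (-3) = 1−, giving Pb = +2.
Ligands are named alphabetically: acetylacetonato before azido before nitrato.
The complex ion is anionic, so lead takes the -ate form plumbate(II).

sodium (acetylacetonato)azidonitratoplumbate(II)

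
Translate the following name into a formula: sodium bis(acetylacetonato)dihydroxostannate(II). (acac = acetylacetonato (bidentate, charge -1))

Ligands: 2 hydroxo (OH, -1), 2 acetylacetonato (acac, -1). Ligand charge sum = -4.
With Sn in oxidation state +2, the complex ion is [Sn...]^2−.
Charge balance with sodium (+1) requires 1 complex ion per 2 sodium.

Na2[Sn(acac)2(OH)2]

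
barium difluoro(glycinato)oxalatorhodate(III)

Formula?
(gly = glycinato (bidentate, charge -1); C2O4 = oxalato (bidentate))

Ligands: 1 glycinato (gly, -1), 1 oxalato (C2O4, -2), 2 fluoro (F, -1). Ligand charge sum = -5.
Charge balance with barium (+2) requires 1 complex ion per 1 barium.

Ba[Rh(C2O4)F2(gly)]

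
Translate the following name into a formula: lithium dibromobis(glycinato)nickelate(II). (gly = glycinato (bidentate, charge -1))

Li2[NiBr2(gly)2]

Ligands: 2 bromo (Br, -1), 2 glycinato (gly, -1). Ligand charge sum = -4.
Charge balance with lithium (+1) requires 1 complex ion per 2 lithium.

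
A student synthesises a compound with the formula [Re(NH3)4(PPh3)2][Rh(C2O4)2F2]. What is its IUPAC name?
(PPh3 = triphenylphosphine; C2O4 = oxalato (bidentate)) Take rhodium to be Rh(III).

tetraamminebis(triphenylphosphine)rhenium(III) difluorodioxalatorhodate(III)

Both ions are complex: the cation is named first with the plain metal name, the anion second with the -ate form; each ion's ligands are alphabetised independently.
Rh is given as +3; the anion's ligand charges sum to -6, so the complex anion is 3−.
A 1:1 salt means the cation carries the equal and opposite charge, 3+.
Cation: ligand charges sum to 0; for the ion to be 3+, Re = +3.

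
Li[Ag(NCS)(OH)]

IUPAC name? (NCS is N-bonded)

The 1 lithium counter-ion carries a total charge of +1, so each complex ion is 1−.
Ligand charges: 1×isothiocyanato (-1 each), 1×hydroxo (-1 each); total -2. So Ag + (-2) = 1−, giving Ag = +1.
Ligands are named alphabetically: hydroxo before isothiocyanato.
The complex ion is anionic, so silver takes the -ate form argentate(I).

lithium hydroxoisothiocyanatoargentate(I)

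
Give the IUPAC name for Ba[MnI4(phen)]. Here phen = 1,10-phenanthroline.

barium tetraiodo(1,10-phenanthroline)manganate(II)

The 1 barium counter-ion carries a total charge of +2, so each complex ion is 2−.
Ligand charges: 1×1,10-phenanthroline (neutral), 4×iodo (-1 each); total -4. So Mn + (-4) = 2−, giving Mn = +2.
Ligands are named alphabetically: iodo before phenanthroline.
The complex ion is anionic, so manganese takes the -ate form manganate(II).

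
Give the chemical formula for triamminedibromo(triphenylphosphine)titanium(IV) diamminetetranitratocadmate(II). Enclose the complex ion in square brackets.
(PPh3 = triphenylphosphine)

Cation [Ti…]: ligand charges -2, Ti(IV) ⇒ ion charge 2+.
Anion [Cd…]: ligand charges -4, Cd(II) ⇒ ion charge 2−.
One 2+ cation balances one 2− anion.

[TiBr2(NH3)3(PPh3)][Cd(NH3)2(NO3)4]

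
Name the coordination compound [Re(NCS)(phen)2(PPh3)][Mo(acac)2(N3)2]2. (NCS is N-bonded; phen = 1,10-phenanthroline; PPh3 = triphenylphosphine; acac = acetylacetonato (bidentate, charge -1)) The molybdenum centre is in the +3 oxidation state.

isothiocyanatobis(1,10-phenanthroline)(triphenylphosphine)rhenium(III) bis(acetylacetonato)diazidomolybdate(III)

Mo is given as +3; the anion's ligand charges sum to -4, so the complex anion is 1−.
With 2 anions per cation, the cation must be 2×1 = 2+.
Cation: ligand charges sum to -1; for the ion to be 2+, Re = +3.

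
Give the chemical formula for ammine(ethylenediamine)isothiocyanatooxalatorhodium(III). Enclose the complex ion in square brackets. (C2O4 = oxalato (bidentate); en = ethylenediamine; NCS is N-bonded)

[Rh(C2O4)(en)(NCS)(NH3)]

Ligands: 1 oxalato (C2O4, -2), 1 ethylenediamine (en, neutral), 1 isothiocyanato (NCS, -1), 1 ammine (NH3, neutral). Ligand charge sum = -3.
With Rh in oxidation state +3, the complex ion is [Rh...].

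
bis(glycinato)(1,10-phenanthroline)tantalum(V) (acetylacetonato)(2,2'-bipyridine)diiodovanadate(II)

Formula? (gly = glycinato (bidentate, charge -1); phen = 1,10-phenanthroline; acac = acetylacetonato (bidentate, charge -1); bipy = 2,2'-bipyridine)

[Ta(gly)2(phen)][V(acac)(bipy)I2]3

Cation [Ta…]: ligand charges -2, Ta(V) ⇒ ion charge 3+.
Anion [V…]: ligand charges -3, V(II) ⇒ ion charge 1−.
One 3+ cation requires 3 of the 1− anion.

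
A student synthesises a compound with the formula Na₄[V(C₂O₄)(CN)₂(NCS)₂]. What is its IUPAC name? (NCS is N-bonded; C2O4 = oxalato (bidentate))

sodium dicyanodiisothiocyanatooxalatovanadate(II)

The 4 sodium counter-ions carry a total charge of +4, so each complex ion is 4−.
Ligand charges: 2×isothiocyanato (-1 each), 2×cyano (-1 each), 1×oxalato (-2 each); total -6. So V + (-6) = 4−, giving V = +2.
Ligands are named alphabetically: cyano before isothiocyanato before oxalato.
The complex ion is anionic, so vanadium takes the -ate form vanadate(II).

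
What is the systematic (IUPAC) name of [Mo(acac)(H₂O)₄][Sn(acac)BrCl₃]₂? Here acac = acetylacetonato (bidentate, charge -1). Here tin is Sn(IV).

Both ions are complex: the cation is named first with the plain metal name, the anion second with the -ate form; each ion's ligands are alphabetised independently.
Sn is given as +4; the anion's ligand charges sum to -5, so the complex anion is 1−.
With 2 anions per cation, the cation must be 2×1 = 2+.
Cation: ligand charges sum to -1; for the ion to be 2+, Mo = +3.

(acetylacetonato)tetraaquamolybdenum(III) (acetylacetonato)bromotrichlorostannate(IV)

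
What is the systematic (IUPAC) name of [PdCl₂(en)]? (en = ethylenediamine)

dichloro(ethylenediamine)palladium(II)

There is no counter-ion, so the complex is neutral overall.
Ligand charges: 1×ethylenediamine (neutral), 2×chloro (-1 each); total -2. So Pd + (-2) = 0, giving Pd = +2.
Ligands are named alphabetically: chloro before ethylenediamine.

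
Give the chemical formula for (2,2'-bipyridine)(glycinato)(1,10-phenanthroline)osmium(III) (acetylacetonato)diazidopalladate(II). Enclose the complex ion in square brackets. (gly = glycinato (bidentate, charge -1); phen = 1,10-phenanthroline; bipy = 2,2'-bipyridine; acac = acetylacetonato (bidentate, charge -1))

[Os(bipy)(gly)(phen)][Pd(acac)(N3)2]2

Cation [Os…]: ligand charges -1, Os(III) ⇒ ion charge 2+.
Anion [Pd…]: ligand charges -3, Pd(II) ⇒ ion charge 1−.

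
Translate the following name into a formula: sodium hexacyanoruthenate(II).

Na4[Ru(CN)6]

Ligands: 6 cyano (CN, -1). Ligand charge sum = -6.
Charge balance with sodium (+1) requires 1 complex ion per 4 sodium.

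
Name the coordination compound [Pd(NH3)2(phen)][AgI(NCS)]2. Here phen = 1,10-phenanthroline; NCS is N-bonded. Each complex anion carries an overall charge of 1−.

diammine(1,10-phenanthroline)palladium(II) iodoisothiocyanatoargentate(I)

Both ions are complex: the cation is named first with the plain metal name, the anion second with the -ate form; each ion's ligands are alphabetised independently.
The complex anion is given as 1−; its ligand charges sum to -2, so Ag = +1.
With 2 anions per cation, the cation must be 2×1 = 2+.
Cation: ligand charges sum to 0; for the ion to be 2+, Pd = +2.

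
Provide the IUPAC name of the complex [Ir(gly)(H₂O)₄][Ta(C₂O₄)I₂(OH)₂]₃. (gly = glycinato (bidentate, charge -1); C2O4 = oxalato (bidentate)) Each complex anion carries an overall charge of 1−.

tetraaqua(glycinato)iridium(IV) dihydroxodiiodooxalatotantalate(V)

Both ions are complex: the cation is named first with the plain metal name, the anion second with the -ate form; each ion's ligands are alphabetised independently.
The complex anion is given as 1−; its ligand charges sum to -6, so Ta = +5.
With 3 anions per cation, the cation must be 3×1 = 3+.
Cation: ligand charges sum to -1; for the ion to be 3+, Ir = +4.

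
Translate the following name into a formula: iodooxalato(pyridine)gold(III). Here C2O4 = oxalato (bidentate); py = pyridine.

Ligands: 1 oxalato (C2O4, -2), 1 pyridine (py, neutral), 1 iodo (I, -1). Ligand charge sum = -3.
With Au in oxidation state +3, the complex ion is [Au...].

[Au(C2O4)I(py)]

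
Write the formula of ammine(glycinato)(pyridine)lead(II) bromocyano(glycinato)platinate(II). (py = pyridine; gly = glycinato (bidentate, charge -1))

Cation [Pb…]: ligand charges -1, Pb(II) ⇒ ion charge 1+.
Anion [Pt…]: ligand charges -3, Pt(II) ⇒ ion charge 1−.

[Pb(gly)(NH3)(py)][PtBr(CN)(gly)]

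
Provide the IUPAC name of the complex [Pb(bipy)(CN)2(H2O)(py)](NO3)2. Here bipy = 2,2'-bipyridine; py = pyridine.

aqua(2,2'-bipyridine)dicyano(pyridine)lead(IV) nitrate

The 2 nitrate counter-ions carry a total charge of -2, so each complex ion is 2+.
Ligand charges: 2×cyano (-1 each), 1×2,2'-bipyridine (neutral), 1×aqua (neutral), 1×pyridine (neutral); total -2. So Pb + (-2) = 2+, giving Pb = +4.
Ligands are named alphabetically: aqua before bipyridine before cyano before pyridine.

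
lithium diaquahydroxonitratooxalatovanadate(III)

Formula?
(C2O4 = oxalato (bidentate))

Li[V(C2O4)(H2O)2(NO3)(OH)]

Ligands: 1 hydroxo (OH, -1), 1 oxalato (C2O4, -2), 1 nitrato (NO3, -1), 2 aqua (H2O, neutral). Ligand charge sum = -4.
With V in oxidation state +3, the complex ion is [V...]^1−.
Charge balance with lithium (+1) requires 1 complex ion per 1 lithium.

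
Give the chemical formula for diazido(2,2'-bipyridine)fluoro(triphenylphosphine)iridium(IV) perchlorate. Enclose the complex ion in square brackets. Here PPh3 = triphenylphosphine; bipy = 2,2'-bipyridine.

[Ir(bipy)F(N3)2(PPh3)]ClO4

Ligands: 2 azido (N3, -1), 1 triphenylphosphine (PPh3, neutral), 1 2,2'-bipyridine (bipy, neutral), 1 fluoro (F, -1). Ligand charge sum = -3.
With Ir in oxidation state +4, the complex ion is [Ir...]^1+.
Charge balance with perchlorate (-1) requires 1 complex ion per 1 perchlorate.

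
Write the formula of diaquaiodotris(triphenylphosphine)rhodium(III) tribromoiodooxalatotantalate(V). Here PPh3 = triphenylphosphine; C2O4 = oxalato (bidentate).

Cation [Rh…]: ligand charges -1, Rh(III) ⇒ ion charge 2+.
Anion [Ta…]: ligand charges -6, Ta(V) ⇒ ion charge 1−.
One 2+ cation requires 2 of the 1− anion.

[Rh(H2O)2I(PPh3)3][TaBr3(C2O4)I]2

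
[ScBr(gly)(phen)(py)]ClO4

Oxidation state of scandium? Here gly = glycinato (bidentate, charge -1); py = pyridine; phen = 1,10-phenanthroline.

+3

1 perchlorate outside the brackets (-1 each) → the complex ion is 1+.
Ligand charges: 1×gly = -1; 1×py neutral; 1×phen neutral; 1×Br = -1; sum -2.
Sc + (-2) = 1+ ⇒ Sc is +3.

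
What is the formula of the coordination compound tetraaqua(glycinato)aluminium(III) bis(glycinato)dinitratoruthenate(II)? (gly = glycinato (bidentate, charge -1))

Cation [Al…]: ligand charges -1, Al(III) ⇒ ion charge 2+.
Anion [Ru…]: ligand charges -4, Ru(II) ⇒ ion charge 2−.

[Al(gly)(H2O)4][Ru(gly)2(NO3)2]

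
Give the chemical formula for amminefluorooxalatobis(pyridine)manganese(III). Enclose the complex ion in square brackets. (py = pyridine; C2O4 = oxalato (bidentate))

Ligands: 2 pyridine (py, neutral), 1 oxalato (C2O4, -2), 1 fluoro (F, -1), 1 ammine (NH3, neutral). Ligand charge sum = -3.
With Mn in oxidation state +3, the complex ion is [Mn...].

[Mn(C2O4)F(NH3)(py)2]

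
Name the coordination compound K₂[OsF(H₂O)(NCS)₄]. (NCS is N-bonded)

potassium aquafluorotetraisothiocyanatoosmate(III)

The 2 potassium counter-ions carry a total charge of +2, so each complex ion is 2−.
Ligand charges: 1×aqua (neutral), 4×isothiocyanato (-1 each), 1×fluoro (-1 each); total -5. So Os + (-5) = 2−, giving Os = +3.
Ligands are named alphabetically: aqua before fluoro before isothiocyanato.
The complex ion is anionic, so osmium takes the -ate form osmate(III).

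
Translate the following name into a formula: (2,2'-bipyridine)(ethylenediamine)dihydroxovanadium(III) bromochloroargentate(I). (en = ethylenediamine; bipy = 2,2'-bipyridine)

Cation [V…]: ligand charges -2, V(III) ⇒ ion charge 1+.
Anion [Ag…]: ligand charges -2, Ag(I) ⇒ ion charge 1−.
One 1+ cation balances one 1− anion.

[V(bipy)(en)(OH)2][AgBrCl]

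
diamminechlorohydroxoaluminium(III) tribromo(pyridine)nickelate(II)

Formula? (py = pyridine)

Cation [Al…]: ligand charges -2, Al(III) ⇒ ion charge 1+.
Anion [Ni…]: ligand charges -3, Ni(II) ⇒ ion charge 1−.
One 1+ cation balances one 1− anion.

[AlCl(NH3)2(OH)][NiBr3(py)]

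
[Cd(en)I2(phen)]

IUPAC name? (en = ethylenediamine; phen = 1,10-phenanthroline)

There is no counter-ion, so the complex is neutral overall.
Ligand charges: 2×iodo (-1 each), 1×ethylenediamine (neutral), 1×1,10-phenanthroline (neutral); total -2. So Cd + (-2) = 0, giving Cd = +2.
Ligands are named alphabetically: ethylenediamine before iodo before phenanthroline.

(ethylenediamine)diiodo(1,10-phenanthroline)cadmium(II)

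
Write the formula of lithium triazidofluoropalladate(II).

Ligands: 3 azido (N3, -1), 1 fluoro (F, -1). Ligand charge sum = -4.
Charge balance with lithium (+1) requires 1 complex ion per 2 lithium.

Li2[PdF(N3)3]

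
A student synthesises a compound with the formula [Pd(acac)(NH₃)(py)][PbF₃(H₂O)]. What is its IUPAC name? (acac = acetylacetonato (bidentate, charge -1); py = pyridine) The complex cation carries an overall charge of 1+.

The complex cation is given as 1+; its ligand charges sum to -1, so Pd = +2.
A 1:1 salt means the anion carries the equal and opposite charge, 1−.
Anion: ligand charges sum to -3; for the ion to be 1−, Pb = +2.

(acetylacetonato)ammine(pyridine)palladium(II) aquatrifluoroplumbate(II)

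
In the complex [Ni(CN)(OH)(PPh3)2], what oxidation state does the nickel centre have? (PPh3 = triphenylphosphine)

No counter-ion: the bracketed complex is neutral.
Ligand charges: 1×CN = -1; 1×OH = -1; 2×PPh3 neutral; sum -2.
Ni + (-2) = 0 ⇒ Ni is +2.

+2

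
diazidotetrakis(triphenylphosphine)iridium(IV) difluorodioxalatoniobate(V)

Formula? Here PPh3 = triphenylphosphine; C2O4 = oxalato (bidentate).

[Ir(N3)2(PPh3)4][Nb(C2O4)2F2]2

Cation [Ir…]: ligand charges -2, Ir(IV) ⇒ ion charge 2+.
Anion [Nb…]: ligand charges -6, Nb(V) ⇒ ion charge 1−.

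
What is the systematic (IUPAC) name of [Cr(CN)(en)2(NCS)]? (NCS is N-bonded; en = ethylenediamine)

cyanobis(ethylenediamine)isothiocyanatochromium(II)

There is no counter-ion, so the complex is neutral overall.
Ligand charges: 1×isothiocyanato (-1 each), 1×cyano (-1 each), 2×ethylenediamine (neutral); total -2. So Cr + (-2) = 0, giving Cr = +2.
Ligands are named alphabetically: cyano before ethylenediamine before isothiocyanato.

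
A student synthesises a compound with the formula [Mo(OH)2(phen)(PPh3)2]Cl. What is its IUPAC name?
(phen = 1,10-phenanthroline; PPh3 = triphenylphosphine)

The 1 chloride counter-ion carries a total charge of -1, so each complex ion is 1+.
Ligand charges: 2×hydroxo (-1 each), 1×1,10-phenanthroline (neutral), 2×triphenylphosphine (neutral); total -2. So Mo + (-2) = 1+, giving Mo = +3.
Ligands are named alphabetically: hydroxo before phenanthroline before triphenylphosphine.

dihydroxo(1,10-phenanthroline)bis(triphenylphosphine)molybdenum(III) chloride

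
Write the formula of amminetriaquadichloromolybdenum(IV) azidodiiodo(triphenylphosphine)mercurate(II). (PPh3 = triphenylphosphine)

Cation [Mo…]: ligand charges -2, Mo(IV) ⇒ ion charge 2+.
Anion [Hg…]: ligand charges -3, Hg(II) ⇒ ion charge 1−.
One 2+ cation requires 2 of the 1− anion.

[MoCl2(H2O)3(NH3)][HgI2(N3)(PPh3)]2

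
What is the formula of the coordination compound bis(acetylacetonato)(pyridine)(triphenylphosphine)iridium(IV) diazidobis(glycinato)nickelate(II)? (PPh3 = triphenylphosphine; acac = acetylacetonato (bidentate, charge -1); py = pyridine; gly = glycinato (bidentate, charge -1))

Cation [Ir…]: ligand charges -2, Ir(IV) ⇒ ion charge 2+.
Anion [Ni…]: ligand charges -4, Ni(II) ⇒ ion charge 2−.
One 2+ cation balances one 2− anion.

[Ir(acac)2(PPh3)(py)][Ni(gly)2(N3)2]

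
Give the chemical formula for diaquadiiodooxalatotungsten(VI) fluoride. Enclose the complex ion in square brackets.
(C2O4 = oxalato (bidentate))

[W(C2O4)(H2O)2I2]F2

Ligands: 2 iodo (I, -1), 2 aqua (H2O, neutral), 1 oxalato (C2O4, -2). Ligand charge sum = -4.
With W in oxidation state +6, the complex ion is [W...]^2+.
Charge balance with fluoride (-1) requires 1 complex ion per 2 fluoride.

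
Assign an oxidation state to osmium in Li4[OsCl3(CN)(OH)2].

+2

4 lithium outside the brackets (+1 each) → the complex ion is 4−.
Ligand charges: 1×CN = -1; 3×Cl = -3; 2×OH = -2; sum -6.
Os + (-6) = 4− ⇒ Os is +2.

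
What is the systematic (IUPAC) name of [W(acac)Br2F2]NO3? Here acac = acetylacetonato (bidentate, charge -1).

(acetylacetonato)dibromodifluorotungsten(VI) nitrate

The 1 nitrate counter-ion carries a total charge of -1, so each complex ion is 1+.
Ligand charges: 1×acetylacetonato (-1 each), 2×bromo (-1 each), 2×fluoro (-1 each); total -5. So W + (-5) = 1+, giving W = +6.
Ligands are named alphabetically: acetylacetonato before bromo before fluoro.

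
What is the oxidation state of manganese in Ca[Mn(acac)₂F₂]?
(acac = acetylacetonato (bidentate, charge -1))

1 calcium outside the brackets (+2 each) → the complex ion is 2−.
Ligand charges: 2×F = -2; 2×acac = -2; sum -4.
Mn + (-4) = 2− ⇒ Mn is +2.

+2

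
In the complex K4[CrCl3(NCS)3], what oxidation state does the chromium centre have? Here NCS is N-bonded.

4 potassium outside the brackets (+1 each) → the complex ion is 4−.
Ligand charges: 3×Cl = -3; 3×NCS = -3; sum -6.
Cr + (-6) = 4− ⇒ Cr is +2.

+2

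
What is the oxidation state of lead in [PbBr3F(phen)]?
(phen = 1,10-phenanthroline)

+4

No counter-ion: the bracketed complex is neutral.
Ligand charges: 3×Br = -3; 1×F = -1; 1×phen neutral; sum -4.
Pb + (-4) = 0 ⇒ Pb is +4.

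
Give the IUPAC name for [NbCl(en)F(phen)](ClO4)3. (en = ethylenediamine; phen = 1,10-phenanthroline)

chloro(ethylenediamine)fluoro(1,10-phenanthroline)niobium(V) perchlorate

The 3 perchlorate counter-ions carry a total charge of -3, so each complex ion is 3+.
Ligand charges: 1×fluoro (-1 each), 1×ethylenediamine (neutral), 1×1,10-phenanthroline (neutral), 1×chloro (-1 each); total -2. So Nb + (-2) = 3+, giving Nb = +5.
Ligands are named alphabetically: chloro before ethylenediamine before fluoro before phenanthroline.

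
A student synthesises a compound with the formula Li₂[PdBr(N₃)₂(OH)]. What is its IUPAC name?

The 2 lithium counter-ions carry a total charge of +2, so each complex ion is 2−.
Ligand charges: 1×hydroxo (-1 each), 1×bromo (-1 each), 2×azido (-1 each); total -4. So Pd + (-4) = 2−, giving Pd = +2.
The complex ion is anionic, so palladium takes the -ate form palladate(II).

lithium diazidobromohydroxopalladate(II)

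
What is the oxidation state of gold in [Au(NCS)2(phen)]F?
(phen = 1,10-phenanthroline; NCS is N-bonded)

1 fluoride outside the brackets (-1 each) → the complex ion is 1+.
Ligand charges: 1×phen neutral; 2×NCS = -2; sum -2.
Au + (-2) = 1+ ⇒ Au is +3.

+3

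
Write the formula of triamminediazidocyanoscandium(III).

Ligands: 1 cyano (CN, -1), 3 ammine (NH3, neutral), 2 azido (N3, -1). Ligand charge sum = -3.
With Sc in oxidation state +3, the complex ion is [Sc...].

[Sc(CN)(N3)2(NH3)3]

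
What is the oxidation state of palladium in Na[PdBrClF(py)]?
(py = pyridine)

+2

1 sodium outside the brackets (+1 each) → the complex ion is 1−.
Ligand charges: 1×Br = -1; 1×Cl = -1; 1×py neutral; 1×F = -1; sum -3.
Pd + (-3) = 1− ⇒ Pd is +2.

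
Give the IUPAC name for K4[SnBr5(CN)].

potassium pentabromocyanostannate(II)

The 4 potassium counter-ions carry a total charge of +4, so each complex ion is 4−.
Ligand charges: 5×bromo (-1 each), 1×cyano (-1 each); total -6. So Sn + (-6) = 4−, giving Sn = +2.
Ligands are named alphabetically: bromo before cyano.
The complex ion is anionic, so tin takes the -ate form stannate(II).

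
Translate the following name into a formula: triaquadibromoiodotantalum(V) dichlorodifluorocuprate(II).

[TaBr2(H2O)3I][CuCl2F2]

Cation [Ta…]: ligand charges -3, Ta(V) ⇒ ion charge 2+.
Anion [Cu…]: ligand charges -4, Cu(II) ⇒ ion charge 2−.
One 2+ cation balances one 2− anion.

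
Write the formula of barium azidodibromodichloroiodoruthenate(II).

Ba2[RuBr2Cl2I(N3)]

Ligands: 1 iodo (I, -1), 2 bromo (Br, -1), 2 chloro (Cl, -1), 1 azido (N3, -1). Ligand charge sum = -6.
Charge balance with barium (+2) requires 1 complex ion per 2 barium.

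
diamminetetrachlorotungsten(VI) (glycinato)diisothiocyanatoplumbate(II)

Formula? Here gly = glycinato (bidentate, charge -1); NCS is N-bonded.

Cation [W…]: ligand charges -4, W(VI) ⇒ ion charge 2+.
Anion [Pb…]: ligand charges -3, Pb(II) ⇒ ion charge 1−.
One 2+ cation requires 2 of the 1− anion.

[WCl4(NH3)2][Pb(gly)(NCS)2]2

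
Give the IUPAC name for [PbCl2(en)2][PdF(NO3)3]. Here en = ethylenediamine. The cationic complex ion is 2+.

Both ions are complex: the cation is named first with the plain metal name, the anion second with the -ate form; each ion's ligands are alphabetised independently.
The complex cation is given as 2+; its ligand charges sum to -2, so Pb = +4.
A 1:1 salt means the anion carries the equal and opposite charge, 2−.
Anion: ligand charges sum to -4; for the ion to be 2−, Pd = +2.

dichlorobis(ethylenediamine)lead(IV) fluorotrinitratopalladate(II)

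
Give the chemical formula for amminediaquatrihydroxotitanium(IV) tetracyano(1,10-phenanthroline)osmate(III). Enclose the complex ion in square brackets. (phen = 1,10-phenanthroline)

[Ti(H2O)2(NH3)(OH)3][Os(CN)4(phen)]

Cation [Ti…]: ligand charges -3, Ti(IV) ⇒ ion charge 1+.
Anion [Os…]: ligand charges -4, Os(III) ⇒ ion charge 1−.
One 1+ cation balances one 1− anion.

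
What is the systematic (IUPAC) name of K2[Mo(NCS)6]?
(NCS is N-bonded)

The 2 potassium counter-ions carry a total charge of +2, so each complex ion is 2−.
Ligand charges: 6×isothiocyanato (-1 each); total -6. So Mo + (-6) = 2−, giving Mo = +4.
The complex ion is anionic, so molybdenum takes the -ate form molybdate(IV).

potassium hexaisothiocyanatomolybdate(IV)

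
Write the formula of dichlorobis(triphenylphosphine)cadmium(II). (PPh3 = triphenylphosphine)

Ligands: 2 chloro (Cl, -1), 2 triphenylphosphine (PPh3, neutral). Ligand charge sum = -2.
With Cd in oxidation state +2, the complex ion is [Cd...].

[CdCl2(PPh3)2]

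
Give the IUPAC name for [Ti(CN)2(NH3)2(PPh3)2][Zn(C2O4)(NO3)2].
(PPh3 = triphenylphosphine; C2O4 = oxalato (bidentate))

Both ions are complex: the cation is named first with the plain metal name, the anion second with the -ate form; each ion's ligands are alphabetised independently.
Zinc is always +2 in its complexes; the anion's ligand charges sum to -4, so the complex anion is 2−.
A 1:1 salt means the cation carries the equal and opposite charge, 2+.
Cation: ligand charges sum to -2; for the ion to be 2+, Ti = +4.

diamminedicyanobis(triphenylphosphine)titanium(IV) dinitratooxalatozincate(II)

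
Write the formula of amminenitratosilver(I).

[Ag(NH3)(NO3)]

Ligands: 1 ammine (NH3, neutral), 1 nitrato (NO3, -1). Ligand charge sum = -1.
With Ag in oxidation state +1, the complex ion is [Ag...].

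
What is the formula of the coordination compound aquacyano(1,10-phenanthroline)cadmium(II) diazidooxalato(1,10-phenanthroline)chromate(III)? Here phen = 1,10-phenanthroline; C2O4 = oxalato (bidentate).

Cation [Cd…]: ligand charges -1, Cd(II) ⇒ ion charge 1+.
Anion [Cr…]: ligand charges -4, Cr(III) ⇒ ion charge 1−.

[Cd(CN)(H2O)(phen)][Cr(C2O4)(N3)2(phen)]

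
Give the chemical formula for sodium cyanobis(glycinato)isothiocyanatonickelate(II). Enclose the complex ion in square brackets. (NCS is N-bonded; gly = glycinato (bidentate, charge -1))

Ligands: 1 isothiocyanato (NCS, -1), 2 glycinato (gly, -1), 1 cyano (CN, -1). Ligand charge sum = -4.
With Ni in oxidation state +2, the complex ion is [Ni...]^2−.
Charge balance with sodium (+1) requires 1 complex ion per 2 sodium.

Na2[Ni(CN)(gly)2(NCS)]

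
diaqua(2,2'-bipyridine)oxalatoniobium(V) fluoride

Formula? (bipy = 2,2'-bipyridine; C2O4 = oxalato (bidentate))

[Nb(bipy)(C2O4)(H2O)2]F3

Ligands: 1 2,2'-bipyridine (bipy, neutral), 1 oxalato (C2O4, -2), 2 aqua (H2O, neutral). Ligand charge sum = -2.
With Nb in oxidation state +5, the complex ion is [Nb...]^3+.
Charge balance with fluoride (-1) requires 1 complex ion per 3 fluoride.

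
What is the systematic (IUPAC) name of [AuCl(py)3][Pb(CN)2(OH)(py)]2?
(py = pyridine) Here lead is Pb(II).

Both ions are complex: the cation is named first with the plain metal name, the anion second with the -ate form; each ion's ligands are alphabetised independently.
Pb is given as +2; the anion's ligand charges sum to -3, so the complex anion is 1−.
With 2 anions per cation, the cation must be 2×1 = 2+.
Cation: ligand charges sum to -1; for the ion to be 2+, Au = +3.

chlorotris(pyridine)gold(III) dicyanohydroxo(pyridine)plumbate(II)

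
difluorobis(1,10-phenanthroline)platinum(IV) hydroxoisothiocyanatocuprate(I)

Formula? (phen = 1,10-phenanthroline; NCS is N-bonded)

[PtF2(phen)2][Cu(NCS)(OH)]2

Cation [Pt…]: ligand charges -2, Pt(IV) ⇒ ion charge 2+.
Anion [Cu…]: ligand charges -2, Cu(I) ⇒ ion charge 1−.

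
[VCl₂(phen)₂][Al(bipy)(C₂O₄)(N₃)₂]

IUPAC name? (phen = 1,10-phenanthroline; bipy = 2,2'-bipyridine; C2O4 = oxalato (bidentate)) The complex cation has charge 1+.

The complex cation is given as 1+; its ligand charges sum to -2, so V = +3.
A 1:1 salt means the anion carries the equal and opposite charge, 1−.
Anion: ligand charges sum to -4; for the ion to be 1−, Al = +3.

dichlorobis(1,10-phenanthroline)vanadium(III) diazido(2,2'-bipyridine)oxalatoaluminate(III)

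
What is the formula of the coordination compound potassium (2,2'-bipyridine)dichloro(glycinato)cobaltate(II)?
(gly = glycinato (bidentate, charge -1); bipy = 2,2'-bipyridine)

K[Co(bipy)Cl2(gly)]

Ligands: 1 glycinato (gly, -1), 1 2,2'-bipyridine (bipy, neutral), 2 chloro (Cl, -1). Ligand charge sum = -3.
With Co in oxidation state +2, the complex ion is [Co...]^1−.
Charge balance with potassium (+1) requires 1 complex ion per 1 potassium.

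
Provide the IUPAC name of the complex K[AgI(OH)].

The 1 potassium counter-ion carries a total charge of +1, so each complex ion is 1−.
Ligand charges: 1×hydroxo (-1 each), 1×iodo (-1 each); total -2. So Ag + (-2) = 1−, giving Ag = +1.
Ligands are named alphabetically: hydroxo before iodo.
The complex ion is anionic, so silver takes the -ate form argentate(I).

potassium hydroxoiodoargentate(I)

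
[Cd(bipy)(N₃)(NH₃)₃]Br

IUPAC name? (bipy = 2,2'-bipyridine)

triammineazido(2,2'-bipyridine)cadmium(II) bromide

The 1 bromide counter-ion carries a total charge of -1, so each complex ion is 1+.
Ligand charges: 1×azido (-1 each), 1×2,2'-bipyridine (neutral), 3×ammine (neutral); total -1. So Cd + (-1) = 1+, giving Cd = +2.
Ligands are named alphabetically: ammine before azido before bipyridine.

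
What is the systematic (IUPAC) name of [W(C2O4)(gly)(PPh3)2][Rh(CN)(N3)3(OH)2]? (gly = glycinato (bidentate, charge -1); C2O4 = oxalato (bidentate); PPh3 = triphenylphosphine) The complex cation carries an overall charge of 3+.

(glycinato)oxalatobis(triphenylphosphine)tungsten(VI) triazidocyanodihydroxorhodate(III)

Both ions are complex: the cation is named first with the plain metal name, the anion second with the -ate form; each ion's ligands are alphabetised independently.
The complex cation is given as 3+; its ligand charges sum to -3, so W = +6.
A 1:1 salt means the anion carries the equal and opposite charge, 3−.
Anion: ligand charges sum to -6; for the ion to be 3−, Rh = +3.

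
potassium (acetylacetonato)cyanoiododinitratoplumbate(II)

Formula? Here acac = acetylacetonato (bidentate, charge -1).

Ligands: 2 nitrato (NO3, -1), 1 cyano (CN, -1), 1 iodo (I, -1), 1 acetylacetonato (acac, -1). Ligand charge sum = -5.
With Pb in oxidation state +2, the complex ion is [Pb...]^3−.
Charge balance with potassium (+1) requires 1 complex ion per 3 potassium.

K3[Pb(acac)(CN)I(NO3)2]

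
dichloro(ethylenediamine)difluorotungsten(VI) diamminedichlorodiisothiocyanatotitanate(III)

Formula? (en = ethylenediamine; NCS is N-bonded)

Cation [W…]: ligand charges -4, W(VI) ⇒ ion charge 2+.
Anion [Ti…]: ligand charges -4, Ti(III) ⇒ ion charge 1−.

[WCl2(en)F2][TiCl2(NCS)2(NH3)2]2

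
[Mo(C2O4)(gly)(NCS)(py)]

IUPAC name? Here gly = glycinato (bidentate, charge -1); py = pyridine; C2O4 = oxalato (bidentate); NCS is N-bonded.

(glycinato)isothiocyanatooxalato(pyridine)molybdenum(IV)

There is no counter-ion, so the complex is neutral overall.
Ligand charges: 1×glycinato (-1 each), 1×pyridine (neutral), 1×oxalato (-2 each), 1×isothiocyanato (-1 each); total -4. So Mo + (-4) = 0, giving Mo = +4.
Ligands are named alphabetically: glycinato before isothiocyanato before oxalato before pyridine.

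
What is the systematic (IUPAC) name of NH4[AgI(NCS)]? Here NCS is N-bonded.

ammonium iodoisothiocyanatoargentate(I)

The 1 ammonium counter-ion carries a total charge of +1, so each complex ion is 1−.
Ligand charges: 1×isothiocyanato (-1 each), 1×iodo (-1 each); total -2. So Ag + (-2) = 1−, giving Ag = +1.
Ligands are named alphabetically: iodo before isothiocyanato.
The complex ion is anionic, so silver takes the -ate form argentate(I).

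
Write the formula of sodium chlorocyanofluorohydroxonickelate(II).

Ligands: 1 cyano (CN, -1), 1 fluoro (F, -1), 1 chloro (Cl, -1), 1 hydroxo (OH, -1). Ligand charge sum = -4.
Charge balance with sodium (+1) requires 1 complex ion per 2 sodium.

Na2[NiCl(CN)F(OH)]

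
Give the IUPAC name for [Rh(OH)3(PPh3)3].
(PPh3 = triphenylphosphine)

trihydroxotris(triphenylphosphine)rhodium(III)

There is no counter-ion, so the complex is neutral overall.
Ligand charges: 3×triphenylphosphine (neutral), 3×hydroxo (-1 each); total -3. So Rh + (-3) = 0, giving Rh = +3.
Ligands are named alphabetically: hydroxo before triphenylphosphine.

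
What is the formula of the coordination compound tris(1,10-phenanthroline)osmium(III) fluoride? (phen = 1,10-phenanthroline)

Ligands: 3 1,10-phenanthroline (phen, neutral). Ligand charge sum = 0.
With Os in oxidation state +3, the complex ion is [Os...]^3+.
Charge balance with fluoride (-1) requires 1 complex ion per 3 fluoride.

[Os(phen)3]F3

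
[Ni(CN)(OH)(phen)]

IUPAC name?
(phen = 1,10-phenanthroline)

cyanohydroxo(1,10-phenanthroline)nickel(II)

There is no counter-ion, so the complex is neutral overall.
Ligand charges: 1×cyano (-1 each), 1×hydroxo (-1 each), 1×1,10-phenanthroline (neutral); total -2. So Ni + (-2) = 0, giving Ni = +2.
Ligands are named alphabetically: cyano before hydroxo before phenanthroline.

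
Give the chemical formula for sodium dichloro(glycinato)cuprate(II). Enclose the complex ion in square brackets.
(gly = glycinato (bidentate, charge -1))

Ligands: 2 chloro (Cl, -1), 1 glycinato (gly, -1). Ligand charge sum = -3.
With Cu in oxidation state +2, the complex ion is [Cu...]^1−.
Charge balance with sodium (+1) requires 1 complex ion per 1 sodium.

Na[CuCl2(gly)]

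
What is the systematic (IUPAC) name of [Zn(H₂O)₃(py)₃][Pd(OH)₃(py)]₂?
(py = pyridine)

triaquatris(pyridine)zinc(II) trihydroxo(pyridine)palladate(II)

Both ions are complex: the cation is named first with the plain metal name, the anion second with the -ate form; each ion's ligands are alphabetised independently.
Zinc is always +2 in its complexes; the cation's ligand charges sum to 0, so the complex cation is 2+.
With 2 anions per cation, each anion must be 2/2 = 1−.
Anion: ligand charges sum to -3; for the ion to be 1−, Pd = +2.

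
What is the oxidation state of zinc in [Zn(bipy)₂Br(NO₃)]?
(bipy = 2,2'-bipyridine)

+2

No counter-ion: the bracketed complex is neutral.
Ligand charges: 1×NO3 = -1; 2×bipy neutral; 1×Br = -1; sum -2.
Zn + (-2) = 0 ⇒ Zn is +2.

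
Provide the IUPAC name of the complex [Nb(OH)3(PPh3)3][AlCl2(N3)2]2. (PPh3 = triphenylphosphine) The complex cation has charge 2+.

trihydroxotris(triphenylphosphine)niobium(V) diazidodichloroaluminate(III)

Both ions are complex: the cation is named first with the plain metal name, the anion second with the -ate form; each ion's ligands are alphabetised independently.
The complex cation is given as 2+; its ligand charges sum to -3, so Nb = +5.
With 2 anions per cation, each anion must be 2/2 = 1−.
Anion: ligand charges sum to -4; for the ion to be 1−, Al = +3.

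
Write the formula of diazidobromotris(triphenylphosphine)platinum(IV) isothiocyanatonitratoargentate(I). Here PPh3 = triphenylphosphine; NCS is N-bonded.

[PtBr(N3)2(PPh3)3][Ag(NCS)(NO3)]

Cation [Pt…]: ligand charges -3, Pt(IV) ⇒ ion charge 1+.
Anion [Ag…]: ligand charges -2, Ag(I) ⇒ ion charge 1−.
One 1+ cation balances one 1− anion.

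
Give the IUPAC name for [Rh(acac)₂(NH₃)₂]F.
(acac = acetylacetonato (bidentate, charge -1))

bis(acetylacetonato)diamminerhodium(III) fluoride

The 1 fluoride counter-ion carries a total charge of -1, so each complex ion is 1+.
Ligand charges: 2×acetylacetonato (-1 each), 2×ammine (neutral); total -2. So Rh + (-2) = 1+, giving Rh = +3.
Ligands are named alphabetically: acetylacetonato before ammine.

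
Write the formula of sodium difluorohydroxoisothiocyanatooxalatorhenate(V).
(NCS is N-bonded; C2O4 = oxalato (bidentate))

Na[Re(C2O4)F2(NCS)(OH)]

Ligands: 1 isothiocyanato (NCS, -1), 1 hydroxo (OH, -1), 2 fluoro (F, -1), 1 oxalato (C2O4, -2). Ligand charge sum = -6.
With Re in oxidation state +5, the complex ion is [Re...]^1−.
Charge balance with sodium (+1) requires 1 complex ion per 1 sodium.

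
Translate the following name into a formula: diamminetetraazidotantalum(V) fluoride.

Ligands: 4 azido (N3, -1), 2 ammine (NH3, neutral). Ligand charge sum = -4.
Charge balance with fluoride (-1) requires 1 complex ion per 1 fluoride.

[Ta(N3)4(NH3)2]F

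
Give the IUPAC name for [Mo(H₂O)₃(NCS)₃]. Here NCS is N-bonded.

There is no counter-ion, so the complex is neutral overall.
Ligand charges: 3×aqua (neutral), 3×isothiocyanato (-1 each); total -3. So Mo + (-3) = 0, giving Mo = +3.
Ligands are named alphabetically: aqua before isothiocyanato.

triaquatriisothiocyanatomolybdenum(III)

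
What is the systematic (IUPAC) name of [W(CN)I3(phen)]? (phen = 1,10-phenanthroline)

cyanotriiodo(1,10-phenanthroline)tungsten(IV)

There is no counter-ion, so the complex is neutral overall.
Ligand charges: 1×1,10-phenanthroline (neutral), 3×iodo (-1 each), 1×cyano (-1 each); total -4. So W + (-4) = 0, giving W = +4.
Ligands are named alphabetically: cyano before iodo before phenanthroline.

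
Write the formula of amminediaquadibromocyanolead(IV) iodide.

[PbBr2(CN)(H2O)2(NH3)]I

Ligands: 2 aqua (H2O, neutral), 1 ammine (NH3, neutral), 1 cyano (CN, -1), 2 bromo (Br, -1). Ligand charge sum = -3.
With Pb in oxidation state +4, the complex ion is [Pb...]^1+.
Charge balance with iodide (-1) requires 1 complex ion per 1 iodide.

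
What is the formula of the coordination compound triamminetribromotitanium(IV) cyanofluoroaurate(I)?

[TiBr3(NH3)3][Au(CN)F]

Cation [Ti…]: ligand charges -3, Ti(IV) ⇒ ion charge 1+.
Anion [Au…]: ligand charges -2, Au(I) ⇒ ion charge 1−.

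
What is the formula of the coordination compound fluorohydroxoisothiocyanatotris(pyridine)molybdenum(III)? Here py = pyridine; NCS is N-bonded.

Ligands: 1 fluoro (F, -1), 3 pyridine (py, neutral), 1 hydroxo (OH, -1), 1 isothiocyanato (NCS, -1). Ligand charge sum = -3.
With Mo in oxidation state +3, the complex ion is [Mo...].

[MoF(NCS)(OH)(py)3]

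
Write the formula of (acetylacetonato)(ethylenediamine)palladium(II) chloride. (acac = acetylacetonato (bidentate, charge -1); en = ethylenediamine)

[Pd(acac)(en)]Cl

Ligands: 1 acetylacetonato (acac, -1), 1 ethylenediamine (en, neutral). Ligand charge sum = -1.
With Pd in oxidation state +2, the complex ion is [Pd...]^1+.
Charge balance with chloride (-1) requires 1 complex ion per 1 chloride.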